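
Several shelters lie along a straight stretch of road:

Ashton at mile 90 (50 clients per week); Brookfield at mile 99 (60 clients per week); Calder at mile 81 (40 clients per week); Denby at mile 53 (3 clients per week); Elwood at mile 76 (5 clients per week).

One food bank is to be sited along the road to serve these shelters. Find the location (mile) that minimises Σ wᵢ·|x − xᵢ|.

x = 90

For a sum of weighted absolute distances on a line, the optimum is the weighted median (not the mean). Total weight W = 158; half-weight = 79.
Sort by position and accumulate weight:
  mile 53 (Denby, w=3) → cum 3
  mile 76 (Elwood, w=5) → cum 8
  mile 81 (Calder, w=40) → cum 48
  mile 90 (Ashton, w=50) → cum 98  ≥ 79 → median here
  mile 99 (Brookfield, w=60) → cum 158
Optimal location: mile 90.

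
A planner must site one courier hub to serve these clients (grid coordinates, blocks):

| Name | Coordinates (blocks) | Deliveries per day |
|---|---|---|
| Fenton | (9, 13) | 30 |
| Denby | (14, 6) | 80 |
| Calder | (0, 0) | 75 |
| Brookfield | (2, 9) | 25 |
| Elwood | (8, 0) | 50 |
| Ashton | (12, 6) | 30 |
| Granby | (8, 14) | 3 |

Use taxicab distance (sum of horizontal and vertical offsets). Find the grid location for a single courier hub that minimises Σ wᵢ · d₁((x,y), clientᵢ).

(8, 6)

Manhattan distance separates: Σwᵢ(|x−xᵢ|+|y−yᵢ|) = Σwᵢ|x−xᵢ| + Σwᵢ|y−yᵢ|, so x and y are optimised independently as 1-D weighted medians.
Total weight W = 293; half = 146.5.
x-coordinate, sorted with cumulative weight:
  x=0 (Calder, w=75) cum 75
  x=2 (Brookfield, w=25) cum 100
  x=8 (Elwood, w=50) cum 150  ← median
  x=8 (Granby, w=3) cum 153
  x=9 (Fenton, w=30) cum 183
  x=12 (Ashton, w=30) cum 213
  x=14 (Denby, w=80) cum 293
⇒ x* = 8
y-coordinate, sorted with cumulative weight:
  y=0 (Calder, w=75) cum 75
  y=0 (Elwood, w=50) cum 125
  y=6 (Denby, w=80) cum 205  ← median
  y=6 (Ashton, w=30) cum 235
  y=9 (Brookfield, w=25) cum 260
  y=13 (Fenton, w=30) cum 290
  y=14 (Granby, w=3) cum 293
⇒ y* = 6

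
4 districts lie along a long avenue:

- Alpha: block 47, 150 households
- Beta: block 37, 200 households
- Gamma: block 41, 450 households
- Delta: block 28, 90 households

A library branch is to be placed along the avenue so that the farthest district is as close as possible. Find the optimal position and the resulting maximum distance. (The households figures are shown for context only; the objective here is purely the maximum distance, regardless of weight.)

The 1-center on a line is the midpoint of the two extreme points: leftmost at 28, rightmost at 47.
Optimal location = (28 + 47)/2 = 37.5; maximum distance = (47 − 28)/2 = 9.5.

location 37.5, max distance 9.5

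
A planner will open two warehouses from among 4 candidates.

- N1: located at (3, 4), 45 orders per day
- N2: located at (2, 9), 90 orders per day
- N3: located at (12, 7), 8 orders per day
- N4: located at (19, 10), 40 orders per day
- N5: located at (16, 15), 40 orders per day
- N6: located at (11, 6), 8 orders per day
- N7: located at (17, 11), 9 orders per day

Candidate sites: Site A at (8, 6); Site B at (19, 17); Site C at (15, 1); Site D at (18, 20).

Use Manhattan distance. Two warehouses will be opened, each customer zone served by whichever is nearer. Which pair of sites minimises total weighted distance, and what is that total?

{Site A, Site B}, total 1741

Evaluate every pair (each demand assigned to the nearer of the two):
  {Site A, Site B}: total = 1741
  {Site A, Site D}: total = 1999
  {Site A, Site C}: total = 2417
  {Site B, Site C}: total = 3261
  {Site C, Site D}: total = 3519
  {Site B, Site D}: total = 4395
Best pair: {Site A, Site B} with total 1741.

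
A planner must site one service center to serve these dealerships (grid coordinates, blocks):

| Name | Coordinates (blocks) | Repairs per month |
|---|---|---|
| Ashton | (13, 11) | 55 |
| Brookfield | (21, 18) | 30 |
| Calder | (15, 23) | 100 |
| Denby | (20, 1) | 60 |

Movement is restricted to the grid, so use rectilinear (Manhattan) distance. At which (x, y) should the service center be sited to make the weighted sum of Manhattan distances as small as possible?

Manhattan distance separates: Σwᵢ(|x−xᵢ|+|y−yᵢ|) = Σwᵢ|x−xᵢ| + Σwᵢ|y−yᵢ|, so x and y are optimised independently as 1-D weighted medians.
Total weight W = 245; half = 122.5.
x-coordinate, sorted with cumulative weight:
  x=13 (Ashton, w=55) cum 55
  x=15 (Calder, w=100) cum 155  ← median
  x=20 (Denby, w=60) cum 215
  x=21 (Brookfield, w=30) cum 245
⇒ x* = 15
y-coordinate, sorted with cumulative weight:
  y=1 (Denby, w=60) cum 60
  y=11 (Ashton, w=55) cum 115
  y=18 (Brookfield, w=30) cum 145  ← median
  y=23 (Calder, w=100) cum 245
⇒ y* = 18

(15, 18)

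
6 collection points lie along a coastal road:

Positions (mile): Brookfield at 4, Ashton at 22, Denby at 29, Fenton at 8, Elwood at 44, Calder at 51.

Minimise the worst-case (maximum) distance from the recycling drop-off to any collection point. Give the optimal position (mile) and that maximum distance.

location 27.5, max distance 23.5

The 1-center on a line is the midpoint of the two extreme points: leftmost at 4, rightmost at 51.
Optimal location = (4 + 51)/2 = 27.5; maximum distance = (51 − 4)/2 = 23.5.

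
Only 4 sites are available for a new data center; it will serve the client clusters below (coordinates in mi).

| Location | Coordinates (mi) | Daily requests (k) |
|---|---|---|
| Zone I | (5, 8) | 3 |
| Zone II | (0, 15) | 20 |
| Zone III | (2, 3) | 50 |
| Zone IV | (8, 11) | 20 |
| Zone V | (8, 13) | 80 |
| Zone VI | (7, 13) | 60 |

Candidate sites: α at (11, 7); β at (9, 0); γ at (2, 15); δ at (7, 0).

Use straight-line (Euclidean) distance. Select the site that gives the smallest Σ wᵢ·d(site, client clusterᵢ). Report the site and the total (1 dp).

Total weighted distance at each candidate:
  α (11, 7): total = 1852.0
  β (9, 0): total = 2810.6
  γ (2, 15): total = 1636.1
  δ (7, 0): total = 2691.3
Minimum is at γ with total 1636.1 mi.

γ, total 1636.1 mi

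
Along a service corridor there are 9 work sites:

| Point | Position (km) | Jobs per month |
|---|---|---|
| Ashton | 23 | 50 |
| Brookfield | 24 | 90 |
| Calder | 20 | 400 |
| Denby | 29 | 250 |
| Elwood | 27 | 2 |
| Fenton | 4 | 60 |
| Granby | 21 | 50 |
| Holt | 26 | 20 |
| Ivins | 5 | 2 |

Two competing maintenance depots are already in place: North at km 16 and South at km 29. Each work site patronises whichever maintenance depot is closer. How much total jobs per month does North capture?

512

The indifferent point is the midpoint (16+29)/2 = 22.5; work sites left of it (closer to North at 16) go to North, those right go to South.
  Fenton at 4 (w=60) → North
  Ivins at 5 (w=2) → North
  Calder at 20 (w=400) → North
  Granby at 21 (w=50) → North
  Ashton at 23 (w=50) → South
  Brookfield at 24 (w=90) → South
  Holt at 26 (w=20) → South
  Elwood at 27 (w=2) → South
  Denby at 29 (w=250) → South
North captures 512; South captures 412.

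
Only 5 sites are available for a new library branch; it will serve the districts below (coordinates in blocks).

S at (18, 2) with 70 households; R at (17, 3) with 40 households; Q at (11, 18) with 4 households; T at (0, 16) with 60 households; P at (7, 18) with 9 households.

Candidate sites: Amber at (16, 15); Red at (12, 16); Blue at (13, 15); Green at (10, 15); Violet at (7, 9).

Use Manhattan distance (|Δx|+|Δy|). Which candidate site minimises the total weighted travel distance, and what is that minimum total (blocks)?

Amber, total 2730 blocks

Total weighted distance at each candidate:
  Amber (16, 15): total = 2730
  Red (12, 16): total = 2915
  Blue (13, 15): total = 2841
  Green (10, 15): total = 2960
  Violet (7, 9): total = 2873
Minimum is at Amber with total 2730 blocks.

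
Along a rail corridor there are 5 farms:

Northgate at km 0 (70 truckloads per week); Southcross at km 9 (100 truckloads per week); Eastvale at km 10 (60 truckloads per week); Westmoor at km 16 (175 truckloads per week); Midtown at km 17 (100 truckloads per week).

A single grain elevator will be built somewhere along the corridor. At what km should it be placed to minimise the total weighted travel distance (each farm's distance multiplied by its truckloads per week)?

For a sum of weighted absolute distances on a line, the optimum is the weighted median (not the mean). Total weight W = 505; half-weight = 252.5.
Sort by position and accumulate weight:
  km 0 (Northgate, w=70) → cum 70
  km 9 (Southcross, w=100) → cum 170
  km 10 (Eastvale, w=60) → cum 230
  km 16 (Westmoor, w=175) → cum 405  ≥ 252.5 → median here
  km 17 (Midtown, w=100) → cum 505
Optimal location: km 16.

x = 16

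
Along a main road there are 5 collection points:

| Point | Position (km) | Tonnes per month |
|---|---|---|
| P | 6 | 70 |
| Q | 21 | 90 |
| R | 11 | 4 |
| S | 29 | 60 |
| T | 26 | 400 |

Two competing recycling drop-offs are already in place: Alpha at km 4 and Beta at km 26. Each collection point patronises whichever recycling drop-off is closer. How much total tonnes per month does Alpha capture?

74

The indifferent point is the midpoint (4+26)/2 = 15; collection points left of it (closer to Alpha at 4) go to Alpha, those right go to Beta.
  P at 6 (w=70) → Alpha
  R at 11 (w=4) → Alpha
  Q at 21 (w=90) → Beta
  T at 26 (w=400) → Beta
  S at 29 (w=60) → Beta
Alpha captures 74; Beta captures 550.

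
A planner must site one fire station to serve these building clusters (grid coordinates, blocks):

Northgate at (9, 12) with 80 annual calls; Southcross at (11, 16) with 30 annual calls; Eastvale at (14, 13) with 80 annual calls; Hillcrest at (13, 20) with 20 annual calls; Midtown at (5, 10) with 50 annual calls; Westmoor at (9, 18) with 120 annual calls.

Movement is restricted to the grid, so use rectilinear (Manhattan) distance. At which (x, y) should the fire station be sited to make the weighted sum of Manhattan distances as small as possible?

(9, 13)

Manhattan distance separates: Σwᵢ(|x−xᵢ|+|y−yᵢ|) = Σwᵢ|x−xᵢ| + Σwᵢ|y−yᵢ|, so x and y are optimised independently as 1-D weighted medians.
Total weight W = 380; half = 190.
x-coordinate, sorted with cumulative weight:
  x=5 (Midtown, w=50) cum 50
  x=9 (Northgate, w=80) cum 130
  x=9 (Westmoor, w=120) cum 250  ← median
  x=11 (Southcross, w=30) cum 280
  x=13 (Hillcrest, w=20) cum 300
  x=14 (Eastvale, w=80) cum 380
⇒ x* = 9
y-coordinate, sorted with cumulative weight:
  y=10 (Midtown, w=50) cum 50
  y=12 (Northgate, w=80) cum 130
  y=13 (Eastvale, w=80) cum 210  ← median
  y=16 (Southcross, w=30) cum 240
  y=18 (Westmoor, w=120) cum 360
  y=20 (Hillcrest, w=20) cum 380
⇒ y* = 13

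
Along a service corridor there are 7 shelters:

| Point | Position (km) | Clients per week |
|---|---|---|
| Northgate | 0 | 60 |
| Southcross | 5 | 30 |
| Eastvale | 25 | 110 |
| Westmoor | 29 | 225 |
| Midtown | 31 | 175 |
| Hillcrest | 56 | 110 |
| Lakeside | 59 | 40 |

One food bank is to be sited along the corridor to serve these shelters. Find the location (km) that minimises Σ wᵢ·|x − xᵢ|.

For a sum of weighted absolute distances on a line, the optimum is the weighted median (not the mean). Total weight W = 750; half-weight = 375.
Sort by position and accumulate weight:
  km 0 (Northgate, w=60) → cum 60
  km 5 (Southcross, w=30) → cum 90
  km 25 (Eastvale, w=110) → cum 200
  km 29 (Westmoor, w=225) → cum 425  ≥ 375 → median here
  km 31 (Midtown, w=175) → cum 600
  km 56 (Hillcrest, w=110) → cum 710
  km 59 (Lakeside, w=40) → cum 750
Optimal location: km 29.

x = 29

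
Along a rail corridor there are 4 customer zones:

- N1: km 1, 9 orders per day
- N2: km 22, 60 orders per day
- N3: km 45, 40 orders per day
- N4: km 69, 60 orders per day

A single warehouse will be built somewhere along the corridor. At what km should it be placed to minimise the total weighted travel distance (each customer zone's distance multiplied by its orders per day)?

For a sum of weighted absolute distances on a line, the optimum is the weighted median (not the mean). Total weight W = 169; half-weight = 84.5.
Sort by position and accumulate weight:
  km 1 (N1, w=9) → cum 9
  km 22 (N2, w=60) → cum 69
  km 45 (N3, w=40) → cum 109  ≥ 84.5 → median here
  km 69 (N4, w=60) → cum 169
Optimal location: km 45.

x = 45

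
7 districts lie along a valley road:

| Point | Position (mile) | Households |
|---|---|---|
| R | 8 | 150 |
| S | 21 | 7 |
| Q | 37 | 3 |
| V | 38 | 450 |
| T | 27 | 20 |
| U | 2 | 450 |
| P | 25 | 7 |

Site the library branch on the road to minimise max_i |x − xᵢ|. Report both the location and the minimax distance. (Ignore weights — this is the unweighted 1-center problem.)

The 1-center on a line is the midpoint of the two extreme points: leftmost at 2, rightmost at 38.
Optimal location = (2 + 38)/2 = 20; maximum distance = (38 − 2)/2 = 18.

location 20, max distance 18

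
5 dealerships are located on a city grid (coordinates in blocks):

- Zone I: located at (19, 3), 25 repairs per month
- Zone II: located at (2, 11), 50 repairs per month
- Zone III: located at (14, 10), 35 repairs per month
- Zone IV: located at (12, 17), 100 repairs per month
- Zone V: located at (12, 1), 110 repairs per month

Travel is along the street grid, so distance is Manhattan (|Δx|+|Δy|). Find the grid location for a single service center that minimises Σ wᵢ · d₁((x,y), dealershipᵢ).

(12, 10)

Manhattan distance separates: Σwᵢ(|x−xᵢ|+|y−yᵢ|) = Σwᵢ|x−xᵢ| + Σwᵢ|y−yᵢ|, so x and y are optimised independently as 1-D weighted medians.
Total weight W = 320; half = 160.
x-coordinate, sorted with cumulative weight:
  x=2 (Zone II, w=50) cum 50
  x=12 (Zone IV, w=100) cum 150
  x=12 (Zone V, w=110) cum 260  ← median
  x=14 (Zone III, w=35) cum 295
  x=19 (Zone I, w=25) cum 320
⇒ x* = 12
y-coordinate, sorted with cumulative weight:
  y=1 (Zone V, w=110) cum 110
  y=3 (Zone I, w=25) cum 135
  y=10 (Zone III, w=35) cum 170  ← median
  y=11 (Zone II, w=50) cum 220
  y=17 (Zone IV, w=100) cum 320
⇒ y* = 10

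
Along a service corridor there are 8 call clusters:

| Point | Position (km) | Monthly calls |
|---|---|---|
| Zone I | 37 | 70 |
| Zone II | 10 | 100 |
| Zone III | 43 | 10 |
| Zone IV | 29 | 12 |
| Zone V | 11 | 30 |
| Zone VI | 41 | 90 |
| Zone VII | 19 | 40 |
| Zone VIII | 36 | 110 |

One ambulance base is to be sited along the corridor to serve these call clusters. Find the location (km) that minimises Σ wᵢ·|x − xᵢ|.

For a sum of weighted absolute distances on a line, the optimum is the weighted median (not the mean). Total weight W = 462; half-weight = 231.
Sort by position and accumulate weight:
  km 10 (Zone II, w=100) → cum 100
  km 11 (Zone V, w=30) → cum 130
  km 19 (Zone VII, w=40) → cum 170
  km 29 (Zone IV, w=12) → cum 182
  km 36 (Zone VIII, w=110) → cum 292  ≥ 231 → median here
  km 37 (Zone I, w=70) → cum 362
  km 41 (Zone VI, w=90) → cum 452
  km 43 (Zone III, w=10) → cum 462
Optimal location: km 36.

x = 36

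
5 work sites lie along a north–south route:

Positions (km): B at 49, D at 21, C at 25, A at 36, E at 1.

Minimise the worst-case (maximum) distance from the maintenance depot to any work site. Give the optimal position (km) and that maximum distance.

The 1-center on a line is the midpoint of the two extreme points: leftmost at 1, rightmost at 49.
Optimal location = (1 + 49)/2 = 25; maximum distance = (49 − 1)/2 = 24.

location 25, max distance 24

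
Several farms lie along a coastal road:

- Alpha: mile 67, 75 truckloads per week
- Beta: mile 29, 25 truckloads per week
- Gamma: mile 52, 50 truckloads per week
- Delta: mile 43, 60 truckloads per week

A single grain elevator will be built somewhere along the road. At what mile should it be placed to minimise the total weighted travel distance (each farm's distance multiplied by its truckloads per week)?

x = 52

For a sum of weighted absolute distances on a line, the optimum is the weighted median (not the mean). Total weight W = 210; half-weight = 105.
Sort by position and accumulate weight:
  mile 29 (Beta, w=25) → cum 25
  mile 43 (Delta, w=60) → cum 85
  mile 52 (Gamma, w=50) → cum 135  ≥ 105 → median here
  mile 67 (Alpha, w=75) → cum 210
Optimal location: mile 52.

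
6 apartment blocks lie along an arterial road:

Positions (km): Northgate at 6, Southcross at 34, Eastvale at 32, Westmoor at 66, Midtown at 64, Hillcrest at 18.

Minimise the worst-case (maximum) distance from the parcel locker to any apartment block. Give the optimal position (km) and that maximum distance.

location 36, max distance 30

The 1-center on a line is the midpoint of the two extreme points: leftmost at 6, rightmost at 66.
Optimal location = (6 + 66)/2 = 36; maximum distance = (66 − 6)/2 = 30.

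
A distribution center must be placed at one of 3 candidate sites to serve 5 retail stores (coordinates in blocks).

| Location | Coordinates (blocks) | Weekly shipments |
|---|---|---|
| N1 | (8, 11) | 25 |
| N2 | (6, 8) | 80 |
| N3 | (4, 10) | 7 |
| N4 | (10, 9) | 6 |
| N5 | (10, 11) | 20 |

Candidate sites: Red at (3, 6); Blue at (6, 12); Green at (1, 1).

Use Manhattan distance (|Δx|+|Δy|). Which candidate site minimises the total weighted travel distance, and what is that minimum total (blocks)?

Total weighted distance at each candidate:
  Red (3, 6): total = 985
  Blue (6, 12): total = 565
  Green (1, 1): total = 1951
Minimum is at Blue with total 565 blocks.

Blue, total 565 blocks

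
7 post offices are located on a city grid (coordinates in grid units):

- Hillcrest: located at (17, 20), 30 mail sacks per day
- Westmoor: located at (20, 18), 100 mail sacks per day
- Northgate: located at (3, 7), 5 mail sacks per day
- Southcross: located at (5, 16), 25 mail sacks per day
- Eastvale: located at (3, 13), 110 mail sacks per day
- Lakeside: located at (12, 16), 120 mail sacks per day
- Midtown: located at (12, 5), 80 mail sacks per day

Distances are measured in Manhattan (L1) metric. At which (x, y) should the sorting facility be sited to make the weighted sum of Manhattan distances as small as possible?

Manhattan distance separates: Σwᵢ(|x−xᵢ|+|y−yᵢ|) = Σwᵢ|x−xᵢ| + Σwᵢ|y−yᵢ|, so x and y are optimised independently as 1-D weighted medians.
Total weight W = 470; half = 235.
x-coordinate, sorted with cumulative weight:
  x=3 (Northgate, w=5) cum 5
  x=3 (Eastvale, w=110) cum 115
  x=5 (Southcross, w=25) cum 140
  x=12 (Lakeside, w=120) cum 260  ← median
  x=12 (Midtown, w=80) cum 340
  x=17 (Hillcrest, w=30) cum 370
  x=20 (Westmoor, w=100) cum 470
⇒ x* = 12
y-coordinate, sorted with cumulative weight:
  y=5 (Midtown, w=80) cum 80
  y=7 (Northgate, w=5) cum 85
  y=13 (Eastvale, w=110) cum 195
  y=16 (Southcross, w=25) cum 220
  y=16 (Lakeside, w=120) cum 340  ← median
  y=18 (Westmoor, w=100) cum 440
  y=20 (Hillcrest, w=30) cum 470
⇒ y* = 16

(12, 16)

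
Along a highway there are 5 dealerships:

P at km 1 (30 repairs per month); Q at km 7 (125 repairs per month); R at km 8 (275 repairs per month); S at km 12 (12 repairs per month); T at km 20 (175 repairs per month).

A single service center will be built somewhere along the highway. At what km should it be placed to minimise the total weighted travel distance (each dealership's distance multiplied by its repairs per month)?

x = 8

For a sum of weighted absolute distances on a line, the optimum is the weighted median (not the mean). Total weight W = 617; half-weight = 308.5.
Sort by position and accumulate weight:
  km 1 (P, w=30) → cum 30
  km 7 (Q, w=125) → cum 155
  km 8 (R, w=275) → cum 430  ≥ 308.5 → median here
  km 12 (S, w=12) → cum 442
  km 20 (T, w=175) → cum 617
Optimal location: km 8.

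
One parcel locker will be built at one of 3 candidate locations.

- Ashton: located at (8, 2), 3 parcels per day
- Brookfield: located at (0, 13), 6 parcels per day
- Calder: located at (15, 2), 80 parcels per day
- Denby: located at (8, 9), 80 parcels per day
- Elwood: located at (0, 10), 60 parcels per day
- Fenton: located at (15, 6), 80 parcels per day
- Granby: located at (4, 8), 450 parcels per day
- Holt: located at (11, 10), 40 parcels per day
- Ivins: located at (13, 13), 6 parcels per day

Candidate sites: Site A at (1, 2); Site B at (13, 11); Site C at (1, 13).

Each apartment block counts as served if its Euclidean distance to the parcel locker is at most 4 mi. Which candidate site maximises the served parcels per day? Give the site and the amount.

Site C, covering 66

Coverage radius r = 4 mi; a point is covered iff (Δx)²+(Δy)² ≤ 4² = 16.
  Site A (1, 2): covers {none} → 0
  Site B (13, 11): covers {Holt, Ivins} → 46
  Site C (1, 13): covers {Brookfield, Elwood} → 66
Maximum coverage at Site C: 66 parcels per day.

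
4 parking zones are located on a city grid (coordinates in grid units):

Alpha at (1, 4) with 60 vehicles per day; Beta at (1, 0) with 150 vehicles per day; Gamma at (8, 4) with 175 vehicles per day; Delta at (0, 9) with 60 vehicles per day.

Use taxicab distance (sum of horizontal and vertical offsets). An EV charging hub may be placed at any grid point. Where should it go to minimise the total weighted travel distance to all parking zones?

(1, 4)

Manhattan distance separates: Σwᵢ(|x−xᵢ|+|y−yᵢ|) = Σwᵢ|x−xᵢ| + Σwᵢ|y−yᵢ|, so x and y are optimised independently as 1-D weighted medians.
Total weight W = 445; half = 222.5.
x-coordinate, sorted with cumulative weight:
  x=0 (Delta, w=60) cum 60
  x=1 (Alpha, w=60) cum 120
  x=1 (Beta, w=150) cum 270  ← median
  x=8 (Gamma, w=175) cum 445
⇒ x* = 1
y-coordinate, sorted with cumulative weight:
  y=0 (Beta, w=150) cum 150
  y=4 (Alpha, w=60) cum 210
  y=4 (Gamma, w=175) cum 385  ← median
  y=9 (Delta, w=60) cum 445
⇒ y* = 4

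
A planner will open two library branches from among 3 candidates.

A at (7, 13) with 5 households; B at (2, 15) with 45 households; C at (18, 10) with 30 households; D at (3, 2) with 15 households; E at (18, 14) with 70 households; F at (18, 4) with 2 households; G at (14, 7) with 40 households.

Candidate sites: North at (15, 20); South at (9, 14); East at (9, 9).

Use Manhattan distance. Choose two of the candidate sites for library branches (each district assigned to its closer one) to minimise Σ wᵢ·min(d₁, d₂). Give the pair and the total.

{South, East}, total 1808

Evaluate every pair (each demand assigned to the nearer of the two):
  {South, East}: total = 1808
  {North, East}: total = 2048
  {North, South}: total = 2183
Best pair: {South, East} with total 1808.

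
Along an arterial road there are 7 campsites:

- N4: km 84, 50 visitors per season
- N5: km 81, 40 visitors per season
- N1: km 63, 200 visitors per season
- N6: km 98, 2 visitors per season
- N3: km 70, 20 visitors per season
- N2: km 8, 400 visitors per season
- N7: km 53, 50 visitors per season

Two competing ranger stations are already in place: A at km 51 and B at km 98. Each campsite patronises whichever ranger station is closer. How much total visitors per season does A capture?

The indifferent point is the midpoint (51+98)/2 = 74.5; campsites left of it (closer to A at 51) go to A, those right go to B.
  N2 at 8 (w=400) → A
  N7 at 53 (w=50) → A
  N1 at 63 (w=200) → A
  N3 at 70 (w=20) → A
  N5 at 81 (w=40) → B
  N4 at 84 (w=50) → B
  N6 at 98 (w=2) → B
A captures 670; B captures 92.

670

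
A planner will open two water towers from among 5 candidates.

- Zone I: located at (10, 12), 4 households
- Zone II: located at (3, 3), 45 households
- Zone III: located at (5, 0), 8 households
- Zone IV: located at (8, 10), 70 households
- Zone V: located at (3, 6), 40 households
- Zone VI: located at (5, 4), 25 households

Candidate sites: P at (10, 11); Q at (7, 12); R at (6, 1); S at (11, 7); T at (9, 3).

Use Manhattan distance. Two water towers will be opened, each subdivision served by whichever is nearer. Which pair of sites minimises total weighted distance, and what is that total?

{P, R}, total 875

Evaluate every pair (each demand assigned to the nearer of the two):
  {P, R}: total = 875
  {Q, R}: total = 883
  {P, T}: total = 1025
  {Q, T}: total = 1033
  {R, S}: total = 1105
  {S, T}: total = 1255
  {R, T}: total = 1261
  {P, S}: total = 1443
  {Q, S}: total = 1451
  {P, Q}: total = 1561
Best pair: {P, R} with total 875.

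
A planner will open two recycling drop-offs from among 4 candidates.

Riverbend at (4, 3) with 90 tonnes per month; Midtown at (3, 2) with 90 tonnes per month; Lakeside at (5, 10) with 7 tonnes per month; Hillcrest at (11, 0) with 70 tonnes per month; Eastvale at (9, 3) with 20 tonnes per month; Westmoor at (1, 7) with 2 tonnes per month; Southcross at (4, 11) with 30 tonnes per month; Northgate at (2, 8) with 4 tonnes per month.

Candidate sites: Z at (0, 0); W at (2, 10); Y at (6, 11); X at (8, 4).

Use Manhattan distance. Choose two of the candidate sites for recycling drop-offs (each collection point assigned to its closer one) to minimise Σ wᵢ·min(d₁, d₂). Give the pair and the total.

{Y, X}, total 1730

Evaluate every pair (each demand assigned to the nearer of the two):
  {Y, X}: total = 1730
  {W, X}: total = 1737
  {Z, X}: total = 1879
  {Z, Y}: total = 2188
  {Z, W}: total = 2217
  {W, Y}: total = 3050
Best pair: {Y, X} with total 1730.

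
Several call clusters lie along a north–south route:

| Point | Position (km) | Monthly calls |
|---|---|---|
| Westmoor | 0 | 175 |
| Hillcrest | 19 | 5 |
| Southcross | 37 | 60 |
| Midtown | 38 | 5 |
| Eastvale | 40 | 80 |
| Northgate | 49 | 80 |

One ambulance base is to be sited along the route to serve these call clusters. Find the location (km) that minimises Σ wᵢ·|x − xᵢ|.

x = 37

For a sum of weighted absolute distances on a line, the optimum is the weighted median (not the mean). Total weight W = 405; half-weight = 202.5.
Sort by position and accumulate weight:
  km 0 (Westmoor, w=175) → cum 175
  km 19 (Hillcrest, w=5) → cum 180
  km 37 (Southcross, w=60) → cum 240  ≥ 202.5 → median here
  km 38 (Midtown, w=5) → cum 245
  km 40 (Eastvale, w=80) → cum 325
  km 49 (Northgate, w=80) → cum 405
Optimal location: km 37.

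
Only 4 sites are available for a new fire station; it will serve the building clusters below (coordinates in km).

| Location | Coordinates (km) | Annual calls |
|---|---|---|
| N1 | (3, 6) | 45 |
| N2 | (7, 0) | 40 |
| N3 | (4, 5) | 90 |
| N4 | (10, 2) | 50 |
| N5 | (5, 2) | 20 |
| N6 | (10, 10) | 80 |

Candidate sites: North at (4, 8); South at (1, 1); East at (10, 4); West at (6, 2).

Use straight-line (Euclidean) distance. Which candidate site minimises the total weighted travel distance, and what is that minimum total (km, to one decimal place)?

West, total 1574.5 km

Total weighted distance at each candidate:
  North (4, 8): total = 1764.3
  South (1, 1): total = 2489.1
  East (10, 4): total = 1762.8
  West (6, 2): total = 1574.5
Minimum is at West with total 1574.5 km.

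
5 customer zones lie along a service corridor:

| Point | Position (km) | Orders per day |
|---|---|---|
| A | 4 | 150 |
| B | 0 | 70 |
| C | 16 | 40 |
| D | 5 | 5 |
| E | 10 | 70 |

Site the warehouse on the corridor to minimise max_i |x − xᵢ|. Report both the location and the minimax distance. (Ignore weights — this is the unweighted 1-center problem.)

location 8, max distance 8

The 1-center on a line is the midpoint of the two extreme points: leftmost at 0, rightmost at 16.
Optimal location = (0 + 16)/2 = 8; maximum distance = (16 − 0)/2 = 8.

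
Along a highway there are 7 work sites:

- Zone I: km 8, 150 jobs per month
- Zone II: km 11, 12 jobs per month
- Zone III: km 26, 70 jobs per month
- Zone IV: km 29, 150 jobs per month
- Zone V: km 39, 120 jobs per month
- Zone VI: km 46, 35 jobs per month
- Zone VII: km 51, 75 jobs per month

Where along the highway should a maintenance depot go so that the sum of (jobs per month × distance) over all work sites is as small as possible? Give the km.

For a sum of weighted absolute distances on a line, the optimum is the weighted median (not the mean). Total weight W = 612; half-weight = 306.
Sort by position and accumulate weight:
  km 8 (Zone I, w=150) → cum 150
  km 11 (Zone II, w=12) → cum 162
  km 26 (Zone III, w=70) → cum 232
  km 29 (Zone IV, w=150) → cum 382  ≥ 306 → median here
  km 39 (Zone V, w=120) → cum 502
  km 46 (Zone VI, w=35) → cum 537
  km 51 (Zone VII, w=75) → cum 612
Optimal location: km 29.

x = 29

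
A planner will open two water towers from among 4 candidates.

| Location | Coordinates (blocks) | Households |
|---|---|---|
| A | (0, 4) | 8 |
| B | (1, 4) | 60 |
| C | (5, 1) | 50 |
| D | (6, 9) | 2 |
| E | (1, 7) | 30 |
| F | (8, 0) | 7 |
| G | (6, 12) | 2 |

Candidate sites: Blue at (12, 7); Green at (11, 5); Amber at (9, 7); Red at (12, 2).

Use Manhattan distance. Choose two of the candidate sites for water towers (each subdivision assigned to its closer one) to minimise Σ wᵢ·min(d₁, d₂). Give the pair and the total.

{Amber, Red}, total 1464

Evaluate every pair (each demand assigned to the nearer of the two):
  {Amber, Red}: total = 1464
  {Blue, Amber}: total = 1578
  {Green, Amber}: total = 1578
  {Green, Red}: total = 1600
  {Blue, Green}: total = 1680
  {Blue, Red}: total = 1702
Best pair: {Amber, Red} with total 1464.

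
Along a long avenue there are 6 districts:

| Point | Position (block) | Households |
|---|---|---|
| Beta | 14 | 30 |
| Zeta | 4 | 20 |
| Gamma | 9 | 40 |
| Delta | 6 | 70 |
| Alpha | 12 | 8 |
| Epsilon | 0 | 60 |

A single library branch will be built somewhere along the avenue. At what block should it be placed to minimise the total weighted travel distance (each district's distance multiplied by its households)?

x = 6

For a sum of weighted absolute distances on a line, the optimum is the weighted median (not the mean). Total weight W = 228; half-weight = 114.
Sort by position and accumulate weight:
  block 0 (Epsilon, w=60) → cum 60
  block 4 (Zeta, w=20) → cum 80
  block 6 (Delta, w=70) → cum 150  ≥ 114 → median here
  block 9 (Gamma, w=40) → cum 190
  block 12 (Alpha, w=8) → cum 198
  block 14 (Beta, w=30) → cum 228
Optimal location: block 6.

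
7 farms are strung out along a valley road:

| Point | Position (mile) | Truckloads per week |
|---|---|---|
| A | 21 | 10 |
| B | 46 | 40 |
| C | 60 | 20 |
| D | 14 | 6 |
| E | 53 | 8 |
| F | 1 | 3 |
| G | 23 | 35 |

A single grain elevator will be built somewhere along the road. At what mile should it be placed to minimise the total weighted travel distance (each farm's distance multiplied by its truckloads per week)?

x = 46

For a sum of weighted absolute distances on a line, the optimum is the weighted median (not the mean). Total weight W = 122; half-weight = 61.
Sort by position and accumulate weight:
  mile 1 (F, w=3) → cum 3
  mile 14 (D, w=6) → cum 9
  mile 21 (A, w=10) → cum 19
  mile 23 (G, w=35) → cum 54
  mile 46 (B, w=40) → cum 94  ≥ 61 → median here
  mile 53 (E, w=8) → cum 102
  mile 60 (C, w=20) → cum 122
Optimal location: mile 46.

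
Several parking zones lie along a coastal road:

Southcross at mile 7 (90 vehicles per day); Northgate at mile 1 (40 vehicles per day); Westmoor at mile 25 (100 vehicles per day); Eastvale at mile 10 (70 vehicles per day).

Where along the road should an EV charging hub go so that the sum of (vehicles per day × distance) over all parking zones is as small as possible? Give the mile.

For a sum of weighted absolute distances on a line, the optimum is the weighted median (not the mean). Total weight W = 300; half-weight = 150.
Sort by position and accumulate weight:
  mile 1 (Northgate, w=40) → cum 40
  mile 7 (Southcross, w=90) → cum 130
  mile 10 (Eastvale, w=70) → cum 200  ≥ 150 → median here
  mile 25 (Westmoor, w=100) → cum 300
Optimal location: mile 10.

x = 10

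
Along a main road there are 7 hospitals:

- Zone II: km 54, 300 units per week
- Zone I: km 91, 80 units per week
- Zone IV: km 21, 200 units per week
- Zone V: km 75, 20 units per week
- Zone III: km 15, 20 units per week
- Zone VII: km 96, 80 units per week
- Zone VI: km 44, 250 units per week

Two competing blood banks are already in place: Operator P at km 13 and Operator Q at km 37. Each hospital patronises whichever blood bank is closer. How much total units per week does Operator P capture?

The indifferent point is the midpoint (13+37)/2 = 25; hospitals left of it (closer to Operator P at 13) go to Operator P, those right go to Operator Q.
  Zone III at 15 (w=20) → Operator P
  Zone IV at 21 (w=200) → Operator P
  Zone VI at 44 (w=250) → Operator Q
  Zone II at 54 (w=300) → Operator Q
  Zone V at 75 (w=20) → Operator Q
  Zone I at 91 (w=80) → Operator Q
  Zone VII at 96 (w=80) → Operator Q
Operator P captures 220; Operator Q captures 730.

220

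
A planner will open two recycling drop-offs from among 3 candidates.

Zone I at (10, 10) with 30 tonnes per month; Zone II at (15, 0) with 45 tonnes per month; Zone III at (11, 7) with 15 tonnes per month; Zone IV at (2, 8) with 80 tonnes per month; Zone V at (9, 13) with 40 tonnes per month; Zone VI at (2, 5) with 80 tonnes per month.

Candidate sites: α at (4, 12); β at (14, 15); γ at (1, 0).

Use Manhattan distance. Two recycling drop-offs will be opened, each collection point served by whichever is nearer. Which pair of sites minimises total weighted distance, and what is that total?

{α, γ}, total 2250

Evaluate every pair (each demand assigned to the nearer of the two):
  {α, γ}: total = 2250
  {β, γ}: total = 2545
  {α, β}: total = 2565
Best pair: {α, γ} with total 2250.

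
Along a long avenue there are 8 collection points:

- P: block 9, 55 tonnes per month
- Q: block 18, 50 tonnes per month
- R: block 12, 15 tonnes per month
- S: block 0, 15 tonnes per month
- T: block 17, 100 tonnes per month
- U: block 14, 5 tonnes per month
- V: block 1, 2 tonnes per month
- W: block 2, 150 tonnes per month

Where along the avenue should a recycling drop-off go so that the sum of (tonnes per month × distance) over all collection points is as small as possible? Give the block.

x = 9

For a sum of weighted absolute distances on a line, the optimum is the weighted median (not the mean). Total weight W = 392; half-weight = 196.
Sort by position and accumulate weight:
  block 0 (S, w=15) → cum 15
  block 1 (V, w=2) → cum 17
  block 2 (W, w=150) → cum 167
  block 9 (P, w=55) → cum 222  ≥ 196 → median here
  block 12 (R, w=15) → cum 237
  block 14 (U, w=5) → cum 242
  block 17 (T, w=100) → cum 342
  block 18 (Q, w=50) → cum 392
Optimal location: block 9.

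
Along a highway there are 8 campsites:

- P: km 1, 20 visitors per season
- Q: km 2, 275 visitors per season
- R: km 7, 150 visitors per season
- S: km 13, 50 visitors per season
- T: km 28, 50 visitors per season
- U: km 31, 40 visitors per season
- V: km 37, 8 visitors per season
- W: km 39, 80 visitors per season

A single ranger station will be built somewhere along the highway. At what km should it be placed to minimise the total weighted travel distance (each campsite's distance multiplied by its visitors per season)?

x = 7

For a sum of weighted absolute distances on a line, the optimum is the weighted median (not the mean). Total weight W = 673; half-weight = 336.5.
Sort by position and accumulate weight:
  km 1 (P, w=20) → cum 20
  km 2 (Q, w=275) → cum 295
  km 7 (R, w=150) → cum 445  ≥ 336.5 → median here
  km 13 (S, w=50) → cum 495
  km 28 (T, w=50) → cum 545
  km 31 (U, w=40) → cum 585
  km 37 (V, w=8) → cum 593
  km 39 (W, w=80) → cum 673
Optimal location: km 7.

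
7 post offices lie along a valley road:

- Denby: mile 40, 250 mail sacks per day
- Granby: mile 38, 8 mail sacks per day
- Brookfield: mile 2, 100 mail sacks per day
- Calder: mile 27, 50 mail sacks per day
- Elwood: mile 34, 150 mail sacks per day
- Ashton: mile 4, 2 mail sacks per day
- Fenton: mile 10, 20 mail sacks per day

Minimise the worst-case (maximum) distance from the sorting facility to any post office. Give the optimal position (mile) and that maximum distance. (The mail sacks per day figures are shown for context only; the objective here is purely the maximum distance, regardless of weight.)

location 21, max distance 19

The 1-center on a line is the midpoint of the two extreme points: leftmost at 2, rightmost at 40.
Optimal location = (2 + 40)/2 = 21; maximum distance = (40 − 2)/2 = 19.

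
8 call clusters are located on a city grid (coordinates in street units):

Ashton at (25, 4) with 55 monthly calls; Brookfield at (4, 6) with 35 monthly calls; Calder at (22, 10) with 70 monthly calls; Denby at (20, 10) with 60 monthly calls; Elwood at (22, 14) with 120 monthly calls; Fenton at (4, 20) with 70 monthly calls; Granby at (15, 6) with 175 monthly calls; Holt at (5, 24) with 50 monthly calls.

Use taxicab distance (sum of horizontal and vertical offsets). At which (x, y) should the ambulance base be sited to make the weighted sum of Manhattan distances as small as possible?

Manhattan distance separates: Σwᵢ(|x−xᵢ|+|y−yᵢ|) = Σwᵢ|x−xᵢ| + Σwᵢ|y−yᵢ|, so x and y are optimised independently as 1-D weighted medians.
Total weight W = 635; half = 317.5.
x-coordinate, sorted with cumulative weight:
  x=4 (Brookfield, w=35) cum 35
  x=4 (Fenton, w=70) cum 105
  x=5 (Holt, w=50) cum 155
  x=15 (Granby, w=175) cum 330  ← median
  x=20 (Denby, w=60) cum 390
  x=22 (Calder, w=70) cum 460
  x=22 (Elwood, w=120) cum 580
  x=25 (Ashton, w=55) cum 635
⇒ x* = 15
y-coordinate, sorted with cumulative weight:
  y=4 (Ashton, w=55) cum 55
  y=6 (Brookfield, w=35) cum 90
  y=6 (Granby, w=175) cum 265
  y=10 (Calder, w=70) cum 335  ← median
  y=10 (Denby, w=60) cum 395
  y=14 (Elwood, w=120) cum 515
  y=20 (Fenton, w=70) cum 585
  y=24 (Holt, w=50) cum 635
⇒ y* = 10

(15, 10)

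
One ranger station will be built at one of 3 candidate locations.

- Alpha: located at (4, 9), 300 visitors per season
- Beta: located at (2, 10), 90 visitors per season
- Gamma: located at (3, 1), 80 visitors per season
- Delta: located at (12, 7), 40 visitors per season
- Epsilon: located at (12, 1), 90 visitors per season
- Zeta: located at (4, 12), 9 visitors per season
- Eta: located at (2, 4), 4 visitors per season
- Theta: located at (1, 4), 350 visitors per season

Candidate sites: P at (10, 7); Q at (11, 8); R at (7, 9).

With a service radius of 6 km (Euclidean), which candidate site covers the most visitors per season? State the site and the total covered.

Coverage radius r = 6 km; a point is covered iff (Δx)²+(Δy)² ≤ 6² = 36.
  P (10, 7): covers {Delta} → 40
  Q (11, 8): covers {Delta} → 40
  R (7, 9): covers {Alpha, Beta, Delta, Zeta} → 439
Maximum coverage at R: 439 visitors per season.

R, covering 439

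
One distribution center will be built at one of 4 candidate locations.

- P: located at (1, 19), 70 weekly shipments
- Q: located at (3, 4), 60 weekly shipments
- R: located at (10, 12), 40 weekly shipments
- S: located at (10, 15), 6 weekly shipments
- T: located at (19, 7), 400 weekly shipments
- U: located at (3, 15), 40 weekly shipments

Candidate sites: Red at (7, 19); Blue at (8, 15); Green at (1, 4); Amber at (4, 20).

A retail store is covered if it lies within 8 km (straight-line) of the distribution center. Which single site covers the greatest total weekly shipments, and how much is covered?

Red, covering 156

Coverage radius r = 8 km; a point is covered iff (Δx)²+(Δy)² ≤ 8² = 64.
  Red (7, 19): covers {P, R, S, U} → 156
  Blue (8, 15): covers {R, S, U} → 86
  Green (1, 4): covers {Q} → 60
  Amber (4, 20): covers {P, S, U} → 116
Maximum coverage at Red: 156 weekly shipments.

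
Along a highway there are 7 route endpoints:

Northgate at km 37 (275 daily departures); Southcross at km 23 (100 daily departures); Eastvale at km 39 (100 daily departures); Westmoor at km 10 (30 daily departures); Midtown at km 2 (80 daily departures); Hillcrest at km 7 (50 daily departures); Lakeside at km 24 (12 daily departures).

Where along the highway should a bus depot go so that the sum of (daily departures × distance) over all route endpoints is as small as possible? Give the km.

For a sum of weighted absolute distances on a line, the optimum is the weighted median (not the mean). Total weight W = 647; half-weight = 323.5.
Sort by position and accumulate weight:
  km 2 (Midtown, w=80) → cum 80
  km 7 (Hillcrest, w=50) → cum 130
  km 10 (Westmoor, w=30) → cum 160
  km 23 (Southcross, w=100) → cum 260
  km 24 (Lakeside, w=12) → cum 272
  km 37 (Northgate, w=275) → cum 547  ≥ 323.5 → median here
  km 39 (Eastvale, w=100) → cum 647
Optimal location: km 37.

x = 37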